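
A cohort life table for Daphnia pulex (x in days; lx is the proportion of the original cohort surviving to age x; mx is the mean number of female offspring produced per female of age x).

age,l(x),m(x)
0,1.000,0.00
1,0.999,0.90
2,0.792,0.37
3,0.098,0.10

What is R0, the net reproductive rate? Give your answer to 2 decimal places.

lx·mx by age: 0, 0.8991, 0.29304, 0.0098
R0 = Σ lx·mx = 1.20194 → 1.20

1.20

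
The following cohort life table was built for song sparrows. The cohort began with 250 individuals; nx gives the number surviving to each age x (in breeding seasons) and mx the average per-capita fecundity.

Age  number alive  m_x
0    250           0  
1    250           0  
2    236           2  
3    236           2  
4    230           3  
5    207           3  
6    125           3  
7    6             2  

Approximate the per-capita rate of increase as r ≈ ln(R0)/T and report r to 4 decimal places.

0.5900

lx = nx/n0 = nx/250: 1, 1, 0.944, 0.944, 0.92, 0.828, 0.5, 0.024
R0 = Σ lx·mx = 0 + 0 + 1.888 + 1.888 + 2.76 + 2.484 + 1.5 + 0.048 = 10.568
Σ x·lx·mx = 42.236; T = 42.236/10.568 = 3.99659…
r ≈ ln(R0)/T = ln(10.568)/3.99659… = 0.58996… → 0.5900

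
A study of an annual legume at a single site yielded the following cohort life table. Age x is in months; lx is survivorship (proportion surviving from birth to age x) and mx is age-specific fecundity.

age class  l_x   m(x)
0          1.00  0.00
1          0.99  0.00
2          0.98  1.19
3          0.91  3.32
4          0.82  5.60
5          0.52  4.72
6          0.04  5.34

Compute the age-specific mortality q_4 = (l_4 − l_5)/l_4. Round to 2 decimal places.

q_4 = (l_4 − l_5) / l_4 = (0.82 − 0.52) / 0.82
     = 0.3 / 0.82 = 0.365854… → 0.37

0.37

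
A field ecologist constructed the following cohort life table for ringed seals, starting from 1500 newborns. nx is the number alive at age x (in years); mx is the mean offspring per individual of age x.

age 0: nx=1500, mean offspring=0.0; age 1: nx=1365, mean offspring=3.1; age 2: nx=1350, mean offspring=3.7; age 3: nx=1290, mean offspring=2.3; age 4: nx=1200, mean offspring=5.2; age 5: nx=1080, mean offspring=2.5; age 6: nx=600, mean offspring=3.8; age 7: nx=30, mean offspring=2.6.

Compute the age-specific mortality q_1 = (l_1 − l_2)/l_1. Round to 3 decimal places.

lx = nx/n0 = nx/1500: 1, 0.91, 0.9, 0.86, 0.8, 0.72, 0.4, 0.02
q_1 = (l_1 − l_2) / l_1 = (0.91 − 0.9) / 0.91
     = 0.01 / 0.91 = 0.010989… → 0.011

0.011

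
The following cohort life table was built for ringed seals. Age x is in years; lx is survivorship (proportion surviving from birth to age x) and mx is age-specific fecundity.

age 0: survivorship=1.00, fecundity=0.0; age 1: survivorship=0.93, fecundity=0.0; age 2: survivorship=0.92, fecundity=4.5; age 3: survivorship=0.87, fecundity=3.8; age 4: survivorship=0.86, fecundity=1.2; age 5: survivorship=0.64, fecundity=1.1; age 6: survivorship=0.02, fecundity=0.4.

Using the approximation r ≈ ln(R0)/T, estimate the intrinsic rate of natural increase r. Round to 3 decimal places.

R0 = Σ lx·mx = 0 + 0 + 4.14 + 3.306 + 1.032 + 0.704 + 0.008 = 9.19
Σ x·lx·mx = 25.894; T = 25.894/9.19 = 2.81763…
r ≈ ln(R0)/T = ln(9.19)/2.81763… = 0.78723… → 0.787

0.787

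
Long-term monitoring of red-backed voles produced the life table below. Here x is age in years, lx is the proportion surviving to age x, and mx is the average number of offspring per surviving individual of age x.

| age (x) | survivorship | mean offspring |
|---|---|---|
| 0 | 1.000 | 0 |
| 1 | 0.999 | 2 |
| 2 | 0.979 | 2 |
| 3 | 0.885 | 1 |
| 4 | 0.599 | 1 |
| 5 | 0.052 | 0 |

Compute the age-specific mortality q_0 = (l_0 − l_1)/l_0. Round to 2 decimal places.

q_0 = (l_0 − l_1) / l_0 = (1 − 0.999) / 1
     = 0.001 / 1 = 0.001 → 0.00

0.00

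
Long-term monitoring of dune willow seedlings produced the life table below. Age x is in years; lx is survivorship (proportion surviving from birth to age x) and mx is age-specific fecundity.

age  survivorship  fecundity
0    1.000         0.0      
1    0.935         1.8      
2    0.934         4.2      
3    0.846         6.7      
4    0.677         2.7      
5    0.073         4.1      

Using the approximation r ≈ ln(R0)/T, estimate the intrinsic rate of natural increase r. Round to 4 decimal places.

R0 = Σ lx·mx = 0 + 1.683 + 3.9228 + 5.6682 + 1.8279 + 0.2993 = 13.4012
Σ x·lx·mx = 35.3413; T = 35.3413/13.4012 = 2.63717…
r ≈ ln(R0)/T = ln(13.4012)/2.63717… = 0.984138… → 0.9841

0.9841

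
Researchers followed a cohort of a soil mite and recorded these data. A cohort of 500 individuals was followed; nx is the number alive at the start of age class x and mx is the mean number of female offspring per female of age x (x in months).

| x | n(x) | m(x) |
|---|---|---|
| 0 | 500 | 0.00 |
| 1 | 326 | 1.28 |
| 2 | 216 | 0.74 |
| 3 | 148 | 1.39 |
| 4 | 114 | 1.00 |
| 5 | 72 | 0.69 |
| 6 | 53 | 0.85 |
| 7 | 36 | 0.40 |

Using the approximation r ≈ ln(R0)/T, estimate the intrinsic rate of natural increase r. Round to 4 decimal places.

0.2895

lx = nx/n0 = nx/500: 1, 0.652, 0.432, 0.296, 0.228, 0.144, 0.106, 0.072
R0 = Σ lx·mx = 0 + 0.83456 + 0.31968 + 0.41144 + 0.228 + 0.09936 + 0.0901 + 0.0288 = 2.01194
Σ x·lx·mx = 4.85924; T = 4.85924/2.01194 = 2.4152…
r ≈ ln(R0)/T = ln(2.01194)/2.4152… = 0.289458… → 0.2895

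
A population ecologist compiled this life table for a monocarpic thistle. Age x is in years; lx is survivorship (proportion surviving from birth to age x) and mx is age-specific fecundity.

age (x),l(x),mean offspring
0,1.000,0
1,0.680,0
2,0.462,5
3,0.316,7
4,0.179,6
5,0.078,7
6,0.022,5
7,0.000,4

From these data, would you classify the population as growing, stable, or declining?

R0 = Σ lx·mx = 0 + 0 + 2.31 + 2.212 + 1.074 + 0.546 + 0.11 + 0 = 6.252
R0 > 1, so the population is growing.

growing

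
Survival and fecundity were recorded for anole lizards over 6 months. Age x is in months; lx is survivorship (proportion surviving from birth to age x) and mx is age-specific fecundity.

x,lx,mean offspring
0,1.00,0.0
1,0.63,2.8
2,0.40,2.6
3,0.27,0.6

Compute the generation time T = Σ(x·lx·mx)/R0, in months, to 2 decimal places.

1.46

lx·mx: 0, 1.764, 1.04, 0.162 → R0 = 2.966
x·lx·mx: 0, 1.764, 2.08, 0.486 → Σ = 4.33
T = 4.33 / 2.966 = 1.459879… → 1.46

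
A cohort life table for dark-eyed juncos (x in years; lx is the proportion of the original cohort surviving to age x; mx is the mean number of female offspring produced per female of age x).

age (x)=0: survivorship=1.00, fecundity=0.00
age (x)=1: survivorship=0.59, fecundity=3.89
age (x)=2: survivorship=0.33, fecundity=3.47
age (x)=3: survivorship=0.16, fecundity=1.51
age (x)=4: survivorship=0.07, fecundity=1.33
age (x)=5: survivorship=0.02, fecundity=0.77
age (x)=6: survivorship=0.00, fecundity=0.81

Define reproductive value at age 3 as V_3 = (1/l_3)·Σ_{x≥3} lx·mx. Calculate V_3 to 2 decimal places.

2.19

lx·mx for x ≥ 3: 0.2416, 0.0931, 0.0154, 0 → sum = 0.3501
V_3 = 0.3501 / l_3 = 0.3501 / 0.16 = 2.188125 → 2.19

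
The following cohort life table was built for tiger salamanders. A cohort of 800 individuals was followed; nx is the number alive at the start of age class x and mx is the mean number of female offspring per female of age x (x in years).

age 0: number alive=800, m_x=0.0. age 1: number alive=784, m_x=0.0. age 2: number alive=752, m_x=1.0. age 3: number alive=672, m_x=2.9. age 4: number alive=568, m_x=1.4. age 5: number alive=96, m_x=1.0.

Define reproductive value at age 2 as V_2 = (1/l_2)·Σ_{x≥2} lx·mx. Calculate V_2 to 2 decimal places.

4.78

lx = nx/n0 = nx/800: 1, 0.98, 0.94, 0.84, 0.71, 0.12
lx·mx for x ≥ 2: 0.94, 2.436, 0.994, 0.12 → sum = 4.49
V_2 = 4.49 / l_2 = 4.49 / 0.94 = 4.776596… → 4.78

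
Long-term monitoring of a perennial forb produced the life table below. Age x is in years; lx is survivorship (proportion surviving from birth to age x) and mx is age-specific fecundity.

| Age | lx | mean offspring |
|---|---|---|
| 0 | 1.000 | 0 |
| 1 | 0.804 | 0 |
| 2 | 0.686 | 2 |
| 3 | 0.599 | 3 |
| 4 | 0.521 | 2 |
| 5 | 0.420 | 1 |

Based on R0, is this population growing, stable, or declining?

growing

R0 = Σ lx·mx = 0 + 0 + 1.372 + 1.797 + 1.042 + 0.42 = 4.631
R0 > 1, so the population is growing.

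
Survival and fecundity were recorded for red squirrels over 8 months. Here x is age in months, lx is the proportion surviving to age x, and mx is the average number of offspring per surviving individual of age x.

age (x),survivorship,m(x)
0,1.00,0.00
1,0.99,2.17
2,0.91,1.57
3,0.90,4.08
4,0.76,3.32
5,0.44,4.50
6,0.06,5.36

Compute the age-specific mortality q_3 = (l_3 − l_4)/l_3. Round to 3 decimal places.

0.156

q_3 = (l_3 − l_4) / l_3 = (0.9 − 0.76) / 0.9
     = 0.14 / 0.9 = 0.155556… → 0.156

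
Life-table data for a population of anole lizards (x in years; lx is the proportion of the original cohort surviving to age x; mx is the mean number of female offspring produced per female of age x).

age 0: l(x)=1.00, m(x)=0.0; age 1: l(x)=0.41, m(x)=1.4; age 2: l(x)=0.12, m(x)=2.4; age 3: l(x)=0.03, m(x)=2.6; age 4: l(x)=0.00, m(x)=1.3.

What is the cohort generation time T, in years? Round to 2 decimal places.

1.47

lx·mx: 0, 0.574, 0.288, 0.078, 0 → R0 = 0.94
x·lx·mx: 0, 0.574, 0.576, 0.234, 0 → Σ = 1.384
T = 1.384 / 0.94 = 1.47234… → 1.47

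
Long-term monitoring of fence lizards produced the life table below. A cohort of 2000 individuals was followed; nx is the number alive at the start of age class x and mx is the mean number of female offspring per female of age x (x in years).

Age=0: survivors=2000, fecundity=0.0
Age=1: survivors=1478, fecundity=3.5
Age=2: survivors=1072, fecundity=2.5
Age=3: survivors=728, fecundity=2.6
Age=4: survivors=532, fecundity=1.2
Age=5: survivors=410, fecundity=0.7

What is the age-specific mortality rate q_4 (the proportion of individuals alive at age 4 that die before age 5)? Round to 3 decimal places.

lx = nx/n0 = nx/2000: 1, 0.739, 0.536, 0.364, 0.266, 0.205
q_4 = (l_4 − l_5) / l_4 = (0.266 − 0.205) / 0.266
     = 0.061 / 0.266 = 0.229323… → 0.229

0.229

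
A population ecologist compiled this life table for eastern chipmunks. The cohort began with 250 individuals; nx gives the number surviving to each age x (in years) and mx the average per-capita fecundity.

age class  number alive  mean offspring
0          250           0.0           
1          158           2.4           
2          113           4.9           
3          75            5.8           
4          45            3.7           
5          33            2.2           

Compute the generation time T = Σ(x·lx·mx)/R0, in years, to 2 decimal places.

lx = nx/n0 = nx/250: 1, 0.632, 0.452, 0.3, 0.18, 0.132
lx·mx: 0, 1.5168, 2.2148, 1.74, 0.666, 0.2904 → R0 = 6.428
x·lx·mx: 0, 1.5168, 4.4296, 5.22, 2.664, 1.452 → Σ = 15.2824
T = 15.2824 / 6.428 = 2.377474… → 2.38

2.38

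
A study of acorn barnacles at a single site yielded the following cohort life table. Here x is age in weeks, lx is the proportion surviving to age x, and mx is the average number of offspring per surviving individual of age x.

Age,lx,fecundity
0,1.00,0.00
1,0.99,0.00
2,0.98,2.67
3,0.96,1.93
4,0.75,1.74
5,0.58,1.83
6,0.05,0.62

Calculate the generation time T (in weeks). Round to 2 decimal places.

3.13

lx·mx: 0, 0, 2.6166, 1.8528, 1.305, 1.0614, 0.031 → R0 = 6.8668
x·lx·mx: 0, 0, 5.2332, 5.5584, 5.22, 5.307, 0.186 → Σ = 21.5046
T = 21.5046 / 6.8668 = 3.131677… → 3.13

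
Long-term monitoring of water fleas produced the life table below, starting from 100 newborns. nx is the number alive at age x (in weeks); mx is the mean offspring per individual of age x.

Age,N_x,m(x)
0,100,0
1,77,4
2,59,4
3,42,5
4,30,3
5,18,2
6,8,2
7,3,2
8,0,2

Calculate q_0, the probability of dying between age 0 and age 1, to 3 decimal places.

lx = nx/n0 = nx/100: 1, 0.77, 0.59, 0.42, 0.3, 0.18, 0.08, 0.03, 0
q_0 = (l_0 − l_1) / l_0 = (1 − 0.77) / 1
     = 0.23 / 1 = 0.23 → 0.230

0.230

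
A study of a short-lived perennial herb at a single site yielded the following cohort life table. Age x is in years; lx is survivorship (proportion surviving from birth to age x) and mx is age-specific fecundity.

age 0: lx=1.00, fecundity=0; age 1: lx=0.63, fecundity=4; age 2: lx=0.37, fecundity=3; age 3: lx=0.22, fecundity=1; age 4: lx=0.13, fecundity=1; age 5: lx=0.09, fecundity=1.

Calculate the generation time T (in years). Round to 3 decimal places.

lx·mx: 0, 2.52, 1.11, 0.22, 0.13, 0.09 → R0 = 4.07
x·lx·mx: 0, 2.52, 2.22, 0.66, 0.52, 0.45 → Σ = 6.37
T = 6.37 / 4.07 = 1.565111… → 1.565

1.565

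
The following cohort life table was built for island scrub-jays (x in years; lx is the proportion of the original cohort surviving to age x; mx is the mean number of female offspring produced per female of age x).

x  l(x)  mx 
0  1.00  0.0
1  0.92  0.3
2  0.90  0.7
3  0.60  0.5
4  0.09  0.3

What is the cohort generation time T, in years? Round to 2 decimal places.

2.06

lx·mx: 0, 0.276, 0.63, 0.3, 0.027 → R0 = 1.233
x·lx·mx: 0, 0.276, 1.26, 0.9, 0.108 → Σ = 2.544
T = 2.544 / 1.233 = 2.06326… → 2.06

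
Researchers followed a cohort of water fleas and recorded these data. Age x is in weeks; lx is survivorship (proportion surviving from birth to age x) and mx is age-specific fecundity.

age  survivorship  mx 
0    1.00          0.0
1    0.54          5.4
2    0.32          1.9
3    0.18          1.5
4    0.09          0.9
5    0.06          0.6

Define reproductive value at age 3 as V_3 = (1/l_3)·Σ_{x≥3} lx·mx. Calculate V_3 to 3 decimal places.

lx·mx for x ≥ 3: 0.27, 0.081, 0.036 → sum = 0.387
V_3 = 0.387 / l_3 = 0.387 / 0.18 = 2.15 → 2.150

2.150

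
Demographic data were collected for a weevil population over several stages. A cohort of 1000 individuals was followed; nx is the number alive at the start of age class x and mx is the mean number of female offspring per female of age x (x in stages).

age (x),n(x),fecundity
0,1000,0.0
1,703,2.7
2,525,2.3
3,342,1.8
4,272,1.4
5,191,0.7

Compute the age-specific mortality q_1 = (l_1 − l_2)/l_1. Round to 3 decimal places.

lx = nx/n0 = nx/1000: 1, 0.703, 0.525, 0.342, 0.272, 0.191
q_1 = (l_1 − l_2) / l_1 = (0.703 − 0.525) / 0.703
     = 0.178 / 0.703 = 0.253201… → 0.253

0.253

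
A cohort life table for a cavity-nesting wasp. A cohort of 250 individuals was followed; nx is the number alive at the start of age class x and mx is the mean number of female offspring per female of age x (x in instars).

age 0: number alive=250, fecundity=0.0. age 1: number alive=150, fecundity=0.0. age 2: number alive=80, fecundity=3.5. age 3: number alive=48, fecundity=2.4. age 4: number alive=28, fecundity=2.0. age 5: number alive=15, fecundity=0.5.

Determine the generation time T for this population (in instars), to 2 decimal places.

2.54

lx = nx/n0 = nx/250: 1, 0.6, 0.32, 0.192, 0.112, 0.06
lx·mx: 0, 0, 1.12, 0.4608, 0.224, 0.03 → R0 = 1.8348
x·lx·mx: 0, 0, 2.24, 1.3824, 0.896, 0.15 → Σ = 4.6684
T = 4.6684 / 1.8348 = 2.544365… → 2.54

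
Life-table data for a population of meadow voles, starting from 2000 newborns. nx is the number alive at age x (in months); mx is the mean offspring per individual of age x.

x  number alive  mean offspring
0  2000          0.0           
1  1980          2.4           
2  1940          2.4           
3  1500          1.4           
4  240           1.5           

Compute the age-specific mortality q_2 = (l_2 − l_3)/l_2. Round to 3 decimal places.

lx = nx/n0 = nx/2000: 1, 0.99, 0.97, 0.75, 0.12
q_2 = (l_2 − l_3) / l_2 = (0.97 − 0.75) / 0.97
     = 0.22 / 0.97 = 0.226804… → 0.227

0.227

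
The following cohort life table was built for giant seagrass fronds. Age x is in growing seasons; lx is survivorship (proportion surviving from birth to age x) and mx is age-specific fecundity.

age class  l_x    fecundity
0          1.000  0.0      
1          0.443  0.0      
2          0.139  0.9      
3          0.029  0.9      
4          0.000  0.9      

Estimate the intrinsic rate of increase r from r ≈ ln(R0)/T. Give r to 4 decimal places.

R0 = Σ lx·mx = 0 + 0 + 0.1251 + 0.0261 + 0 = 0.1512
Σ x·lx·mx = 0.3285; T = 0.3285/0.1512 = 2.17262…
r ≈ ln(R0)/T = ln(0.1512)/2.17262… = -0.869527… → -0.8695

-0.8695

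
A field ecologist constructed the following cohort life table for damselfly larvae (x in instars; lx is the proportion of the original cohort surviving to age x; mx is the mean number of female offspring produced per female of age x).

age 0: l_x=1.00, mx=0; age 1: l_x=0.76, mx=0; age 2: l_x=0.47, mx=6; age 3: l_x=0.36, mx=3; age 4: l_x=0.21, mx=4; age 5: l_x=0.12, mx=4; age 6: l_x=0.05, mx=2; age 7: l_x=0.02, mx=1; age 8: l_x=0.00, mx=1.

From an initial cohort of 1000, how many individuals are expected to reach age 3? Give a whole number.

Expected survivors = N0 · l_3 = 1000 × 0.36 = 360 → 360

360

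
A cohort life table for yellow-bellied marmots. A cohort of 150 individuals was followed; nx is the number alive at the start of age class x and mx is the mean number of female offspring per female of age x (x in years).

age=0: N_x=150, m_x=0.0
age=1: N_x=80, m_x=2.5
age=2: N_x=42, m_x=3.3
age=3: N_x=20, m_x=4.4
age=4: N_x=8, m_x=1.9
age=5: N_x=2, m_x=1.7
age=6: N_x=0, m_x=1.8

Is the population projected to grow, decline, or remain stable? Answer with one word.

growing

lx = nx/n0 = nx/150: 1, 0.53333…, 0.28, 0.13333…, 0.05333…, 0.01333…, 0
R0 = Σ lx·mx = 0 + 1.333333… + 0.924 + 0.586667… + 0.101333… + 0.022667… + 0 = 2.968…
R0 > 1, so the population is growing.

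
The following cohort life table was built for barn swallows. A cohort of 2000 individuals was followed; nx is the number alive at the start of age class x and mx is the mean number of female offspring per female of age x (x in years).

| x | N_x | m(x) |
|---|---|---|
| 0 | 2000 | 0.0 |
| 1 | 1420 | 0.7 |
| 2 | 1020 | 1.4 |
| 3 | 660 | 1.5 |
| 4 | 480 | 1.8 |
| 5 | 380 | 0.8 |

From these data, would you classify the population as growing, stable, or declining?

lx = nx/n0 = nx/2000: 1, 0.71, 0.51, 0.33, 0.24, 0.19
R0 = Σ lx·mx = 0 + 0.497 + 0.714 + 0.495 + 0.432 + 0.152 = 2.29
R0 > 1, so the population is growing.

growing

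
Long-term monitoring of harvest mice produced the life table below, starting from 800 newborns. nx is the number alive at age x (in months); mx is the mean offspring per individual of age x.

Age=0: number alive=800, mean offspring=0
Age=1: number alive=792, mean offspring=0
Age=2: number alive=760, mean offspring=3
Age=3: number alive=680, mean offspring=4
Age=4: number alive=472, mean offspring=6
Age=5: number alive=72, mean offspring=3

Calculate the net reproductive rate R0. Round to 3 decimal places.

10.060

lx = nx/n0 = nx/800: 1, 0.99, 0.95, 0.85, 0.59, 0.09
lx·mx by age: 0, 0, 2.85, 3.4, 3.54, 0.27
R0 = Σ lx·mx = 10.06 → 10.060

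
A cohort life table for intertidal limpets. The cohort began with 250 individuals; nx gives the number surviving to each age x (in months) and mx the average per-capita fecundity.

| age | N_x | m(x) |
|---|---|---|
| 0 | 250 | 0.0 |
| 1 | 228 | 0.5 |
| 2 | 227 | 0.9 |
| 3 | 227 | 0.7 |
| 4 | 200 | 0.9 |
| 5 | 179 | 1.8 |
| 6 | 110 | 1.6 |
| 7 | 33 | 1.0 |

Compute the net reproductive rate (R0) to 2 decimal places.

4.75

lx = nx/n0 = nx/250: 1, 0.912, 0.908, 0.908, 0.8, 0.716, 0.44, 0.132
lx·mx by age: 0, 0.456, 0.8172, 0.6356, 0.72, 1.2888, 0.704, 0.132
R0 = Σ lx·mx = 4.7536 → 4.75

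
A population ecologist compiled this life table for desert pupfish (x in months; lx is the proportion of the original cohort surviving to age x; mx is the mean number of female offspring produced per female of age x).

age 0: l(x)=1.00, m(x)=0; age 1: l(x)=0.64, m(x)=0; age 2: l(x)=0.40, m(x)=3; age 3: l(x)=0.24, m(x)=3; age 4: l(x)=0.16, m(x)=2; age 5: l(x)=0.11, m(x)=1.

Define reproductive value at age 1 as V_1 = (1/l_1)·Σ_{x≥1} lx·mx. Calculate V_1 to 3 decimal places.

3.672

lx·mx for x ≥ 1: 0, 1.2, 0.72, 0.32, 0.11 → sum = 2.35
V_1 = 2.35 / l_1 = 2.35 / 0.64 = 3.671875 → 3.672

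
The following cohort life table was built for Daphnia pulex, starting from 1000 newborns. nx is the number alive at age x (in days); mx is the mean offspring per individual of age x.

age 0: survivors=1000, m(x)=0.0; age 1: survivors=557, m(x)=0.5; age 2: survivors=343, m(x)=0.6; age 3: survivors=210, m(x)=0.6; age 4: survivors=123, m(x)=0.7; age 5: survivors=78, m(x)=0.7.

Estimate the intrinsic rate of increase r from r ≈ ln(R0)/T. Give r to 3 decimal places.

lx = nx/n0 = nx/1000: 1, 0.557, 0.343, 0.21, 0.123, 0.078
R0 = Σ lx·mx = 0 + 0.2785 + 0.2058 + 0.126 + 0.0861 + 0.0546 = 0.751
Σ x·lx·mx = 1.6855; T = 1.6855/0.751 = 2.24434…
r ≈ ln(R0)/T = ln(0.751)/2.24434… = -0.12759… → -0.128

-0.128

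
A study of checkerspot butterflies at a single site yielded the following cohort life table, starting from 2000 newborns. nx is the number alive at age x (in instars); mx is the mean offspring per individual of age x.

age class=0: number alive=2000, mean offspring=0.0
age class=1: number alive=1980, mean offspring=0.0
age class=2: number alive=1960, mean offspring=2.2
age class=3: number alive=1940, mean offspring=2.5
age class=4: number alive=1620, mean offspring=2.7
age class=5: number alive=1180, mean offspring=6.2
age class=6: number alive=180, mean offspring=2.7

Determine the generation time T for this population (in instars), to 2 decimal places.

3.76

lx = nx/n0 = nx/2000: 1, 0.99, 0.98, 0.97, 0.81, 0.59, 0.09
lx·mx: 0, 0, 2.156, 2.425, 2.187, 3.658, 0.243 → R0 = 10.669
x·lx·mx: 0, 0, 4.312, 7.275, 8.748, 18.29, 1.458 → Σ = 40.083
T = 40.083 / 10.669 = 3.756959… → 3.76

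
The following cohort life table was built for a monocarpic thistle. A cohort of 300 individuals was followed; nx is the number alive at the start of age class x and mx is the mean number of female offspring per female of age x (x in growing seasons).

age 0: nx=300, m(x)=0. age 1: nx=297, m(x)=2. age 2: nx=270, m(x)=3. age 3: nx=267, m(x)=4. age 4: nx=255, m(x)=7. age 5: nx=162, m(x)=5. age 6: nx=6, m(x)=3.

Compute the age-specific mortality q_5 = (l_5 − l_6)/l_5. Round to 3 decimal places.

0.963

lx = nx/n0 = nx/300: 1, 0.99, 0.9, 0.89, 0.85, 0.54, 0.02
q_5 = (l_5 − l_6) / l_5 = (0.54 − 0.02) / 0.54
     = 0.52 / 0.54 = 0.962963… → 0.963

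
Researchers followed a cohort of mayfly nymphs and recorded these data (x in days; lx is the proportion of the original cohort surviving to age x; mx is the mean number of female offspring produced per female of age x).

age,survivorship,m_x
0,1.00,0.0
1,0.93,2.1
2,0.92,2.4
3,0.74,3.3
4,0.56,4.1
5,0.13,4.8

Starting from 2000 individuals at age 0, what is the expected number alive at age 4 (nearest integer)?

1120

Expected survivors = N0 · l_4 = 2000 × 0.56 = 1120 → 1120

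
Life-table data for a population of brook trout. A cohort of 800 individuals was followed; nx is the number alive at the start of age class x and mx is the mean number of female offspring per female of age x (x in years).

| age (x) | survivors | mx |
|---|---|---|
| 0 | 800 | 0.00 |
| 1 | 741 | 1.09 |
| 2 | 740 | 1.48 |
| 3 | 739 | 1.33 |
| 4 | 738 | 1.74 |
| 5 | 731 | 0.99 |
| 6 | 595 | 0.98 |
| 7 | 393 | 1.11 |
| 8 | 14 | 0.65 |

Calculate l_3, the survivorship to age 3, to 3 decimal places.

l_3 = n_3/n_0 = 739/800 = 0.92375 → 0.924

0.924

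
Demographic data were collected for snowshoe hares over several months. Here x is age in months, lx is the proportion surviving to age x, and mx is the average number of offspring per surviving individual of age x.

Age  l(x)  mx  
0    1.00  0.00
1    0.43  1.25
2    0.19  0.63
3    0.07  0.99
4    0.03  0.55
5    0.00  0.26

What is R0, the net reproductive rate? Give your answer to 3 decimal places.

0.743

lx·mx by age: 0, 0.5375, 0.1197, 0.0693, 0.0165, 0
R0 = Σ lx·mx = 0.743 → 0.743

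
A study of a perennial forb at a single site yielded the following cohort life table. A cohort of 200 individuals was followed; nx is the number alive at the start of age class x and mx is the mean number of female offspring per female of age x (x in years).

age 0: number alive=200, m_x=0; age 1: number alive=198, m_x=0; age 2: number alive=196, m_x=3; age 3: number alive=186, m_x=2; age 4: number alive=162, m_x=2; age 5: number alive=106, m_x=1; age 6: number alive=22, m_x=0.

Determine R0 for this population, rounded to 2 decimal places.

6.95

lx = nx/n0 = nx/200: 1, 0.99, 0.98, 0.93, 0.81, 0.53, 0.11
lx·mx by age: 0, 0, 2.94, 1.86, 1.62, 0.53, 0
R0 = Σ lx·mx = 6.95 → 6.95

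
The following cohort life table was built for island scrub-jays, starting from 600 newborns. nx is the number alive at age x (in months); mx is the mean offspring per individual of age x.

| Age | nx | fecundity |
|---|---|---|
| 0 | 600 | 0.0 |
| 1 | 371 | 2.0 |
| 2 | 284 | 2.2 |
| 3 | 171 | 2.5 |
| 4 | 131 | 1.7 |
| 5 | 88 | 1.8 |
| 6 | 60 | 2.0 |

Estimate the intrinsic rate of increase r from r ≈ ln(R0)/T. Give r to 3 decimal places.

0.543

lx = nx/n0 = nx/600: 1, 0.61833…, 0.47333…, 0.285, 0.21833…, 0.14667…, 0.1
R0 = Σ lx·mx = 0 + 1.23667… + 1.04133… + 0.7125 + 0.37117… + 0.264… + 0.2 = 3.825667…
Σ x·lx·mx = 9.4615…; T = 9.4615…/3.825667… = 2.47316…
r ≈ ln(R0)/T = ln(3.825667…)/2.47316… = 0.54252… → 0.543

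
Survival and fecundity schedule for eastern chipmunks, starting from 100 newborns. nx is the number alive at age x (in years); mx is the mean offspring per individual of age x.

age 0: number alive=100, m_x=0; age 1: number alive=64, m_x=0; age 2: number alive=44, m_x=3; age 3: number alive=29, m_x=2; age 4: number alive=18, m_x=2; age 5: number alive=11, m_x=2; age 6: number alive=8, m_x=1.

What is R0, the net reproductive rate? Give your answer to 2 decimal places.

2.56

lx = nx/n0 = nx/100: 1, 0.64, 0.44, 0.29, 0.18, 0.11, 0.08
lx·mx by age: 0, 0, 1.32, 0.58, 0.36, 0.22, 0.08
R0 = Σ lx·mx = 2.56 → 2.56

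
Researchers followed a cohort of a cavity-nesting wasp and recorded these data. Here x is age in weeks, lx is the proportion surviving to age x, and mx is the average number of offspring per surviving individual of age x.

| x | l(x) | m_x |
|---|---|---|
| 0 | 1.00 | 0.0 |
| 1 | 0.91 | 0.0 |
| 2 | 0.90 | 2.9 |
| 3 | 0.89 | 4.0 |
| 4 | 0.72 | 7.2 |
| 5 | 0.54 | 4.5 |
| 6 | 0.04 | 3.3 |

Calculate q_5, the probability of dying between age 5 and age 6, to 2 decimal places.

q_5 = (l_5 − l_6) / l_5 = (0.54 − 0.04) / 0.54
     = 0.5 / 0.54 = 0.925926… → 0.93

0.93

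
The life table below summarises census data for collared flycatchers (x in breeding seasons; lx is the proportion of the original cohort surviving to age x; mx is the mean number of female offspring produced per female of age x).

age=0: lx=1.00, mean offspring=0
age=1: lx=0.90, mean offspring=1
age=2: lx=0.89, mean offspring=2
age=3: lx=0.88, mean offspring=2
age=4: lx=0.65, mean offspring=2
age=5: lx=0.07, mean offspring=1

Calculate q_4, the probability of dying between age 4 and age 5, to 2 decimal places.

q_4 = (l_4 − l_5) / l_4 = (0.65 − 0.07) / 0.65
     = 0.58 / 0.65 = 0.892308… → 0.89

0.89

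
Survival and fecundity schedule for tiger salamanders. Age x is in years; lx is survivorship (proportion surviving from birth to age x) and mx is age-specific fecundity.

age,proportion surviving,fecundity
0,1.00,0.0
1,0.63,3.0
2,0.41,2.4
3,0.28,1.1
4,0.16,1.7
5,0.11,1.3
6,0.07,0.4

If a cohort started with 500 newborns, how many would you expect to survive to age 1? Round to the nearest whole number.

315

Expected survivors = N0 · l_1 = 500 × 0.63 = 315 → 315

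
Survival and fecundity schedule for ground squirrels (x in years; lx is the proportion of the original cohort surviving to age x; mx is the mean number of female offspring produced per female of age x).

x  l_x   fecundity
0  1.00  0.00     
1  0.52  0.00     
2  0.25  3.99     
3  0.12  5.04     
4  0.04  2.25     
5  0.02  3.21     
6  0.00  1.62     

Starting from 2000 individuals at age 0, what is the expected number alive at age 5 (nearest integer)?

40

Expected survivors = N0 · l_5 = 2000 × 0.02 = 40 → 40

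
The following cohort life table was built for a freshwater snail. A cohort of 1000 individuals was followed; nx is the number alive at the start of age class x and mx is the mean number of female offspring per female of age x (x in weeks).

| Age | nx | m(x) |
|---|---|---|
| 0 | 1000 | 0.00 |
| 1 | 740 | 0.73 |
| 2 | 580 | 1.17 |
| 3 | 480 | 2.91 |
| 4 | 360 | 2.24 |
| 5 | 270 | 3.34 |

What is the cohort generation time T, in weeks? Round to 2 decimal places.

lx = nx/n0 = nx/1000: 1, 0.74, 0.58, 0.48, 0.36, 0.27
lx·mx: 0, 0.5402, 0.6786, 1.3968, 0.8064, 0.9018 → R0 = 4.3238
x·lx·mx: 0, 0.5402, 1.3572, 4.1904, 3.2256, 4.509 → Σ = 13.8224
T = 13.8224 / 4.3238 = 3.196818… → 3.20

3.20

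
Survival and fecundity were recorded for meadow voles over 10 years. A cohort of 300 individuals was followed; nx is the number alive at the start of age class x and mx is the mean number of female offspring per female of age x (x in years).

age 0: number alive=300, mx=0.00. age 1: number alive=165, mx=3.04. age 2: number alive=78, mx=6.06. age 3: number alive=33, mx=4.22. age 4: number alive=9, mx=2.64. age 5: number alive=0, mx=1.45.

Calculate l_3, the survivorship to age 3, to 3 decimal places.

l_3 = n_3/n_0 = 33/300 = 0.11 → 0.110

0.110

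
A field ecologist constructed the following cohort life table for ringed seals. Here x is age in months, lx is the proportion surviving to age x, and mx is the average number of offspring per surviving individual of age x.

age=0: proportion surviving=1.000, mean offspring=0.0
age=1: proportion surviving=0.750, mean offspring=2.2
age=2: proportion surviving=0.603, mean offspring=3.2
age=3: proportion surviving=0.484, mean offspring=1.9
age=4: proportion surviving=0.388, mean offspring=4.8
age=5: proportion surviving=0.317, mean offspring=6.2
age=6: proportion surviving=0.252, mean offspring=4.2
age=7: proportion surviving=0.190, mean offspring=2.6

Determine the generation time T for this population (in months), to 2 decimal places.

3.58

lx·mx: 0, 1.65, 1.9296, 0.9196, 1.8624, 1.9654, 1.0584, 0.494 → R0 = 9.8794
x·lx·mx: 0, 1.65, 3.8592, 2.7588, 7.4496, 9.827, 6.3504, 3.458 → Σ = 35.353
T = 35.353 / 9.8794 = 3.578456… → 3.58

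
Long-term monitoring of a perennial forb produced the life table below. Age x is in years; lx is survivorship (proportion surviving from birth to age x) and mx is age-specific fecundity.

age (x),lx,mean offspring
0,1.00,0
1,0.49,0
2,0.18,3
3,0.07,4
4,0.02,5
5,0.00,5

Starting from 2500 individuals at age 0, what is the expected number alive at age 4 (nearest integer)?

Expected survivors = N0 · l_4 = 2500 × 0.02 = 50 → 50

50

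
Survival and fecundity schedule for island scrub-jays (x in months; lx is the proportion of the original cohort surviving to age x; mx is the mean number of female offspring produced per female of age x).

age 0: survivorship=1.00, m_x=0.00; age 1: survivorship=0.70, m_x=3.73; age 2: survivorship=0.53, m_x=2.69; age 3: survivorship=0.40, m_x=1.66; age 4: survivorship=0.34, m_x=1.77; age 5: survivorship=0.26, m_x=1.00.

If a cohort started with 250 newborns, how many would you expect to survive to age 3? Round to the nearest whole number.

100

Expected survivors = N0 · l_3 = 250 × 0.40 = 100 → 100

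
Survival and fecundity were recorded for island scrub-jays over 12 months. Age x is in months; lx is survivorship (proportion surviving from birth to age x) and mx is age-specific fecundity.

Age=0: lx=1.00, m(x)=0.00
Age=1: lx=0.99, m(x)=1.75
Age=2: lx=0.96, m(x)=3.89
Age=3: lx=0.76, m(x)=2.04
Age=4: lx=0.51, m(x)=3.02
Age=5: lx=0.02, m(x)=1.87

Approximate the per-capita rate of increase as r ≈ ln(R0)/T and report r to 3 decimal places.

0.915

R0 = Σ lx·mx = 0 + 1.7325 + 3.7344 + 1.5504 + 1.5402 + 0.0374 = 8.5949
Σ x·lx·mx = 20.2003; T = 20.2003/8.5949 = 2.35027…
r ≈ ln(R0)/T = ln(8.5949)/2.35027… = 0.91529… → 0.915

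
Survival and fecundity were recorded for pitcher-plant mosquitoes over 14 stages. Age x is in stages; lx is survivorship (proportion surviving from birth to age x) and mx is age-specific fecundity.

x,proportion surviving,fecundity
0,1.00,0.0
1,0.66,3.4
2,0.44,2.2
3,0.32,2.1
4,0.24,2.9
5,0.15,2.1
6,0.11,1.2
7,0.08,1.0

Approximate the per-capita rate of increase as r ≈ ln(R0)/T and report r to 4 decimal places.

R0 = Σ lx·mx = 0 + 2.244 + 0.968 + 0.672 + 0.696 + 0.315 + 0.132 + 0.08 = 5.107
Σ x·lx·mx = 11.907; T = 11.907/5.107 = 2.33151…
r ≈ ln(R0)/T = ln(5.107)/2.33151… = 0.699382… → 0.6994

0.6994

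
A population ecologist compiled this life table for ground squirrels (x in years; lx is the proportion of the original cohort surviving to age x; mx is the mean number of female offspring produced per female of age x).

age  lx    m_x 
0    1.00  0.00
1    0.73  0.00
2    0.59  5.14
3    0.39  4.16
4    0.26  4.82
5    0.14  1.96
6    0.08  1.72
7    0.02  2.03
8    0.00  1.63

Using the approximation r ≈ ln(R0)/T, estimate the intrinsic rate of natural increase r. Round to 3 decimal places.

R0 = Σ lx·mx = 0 + 0 + 3.0326 + 1.6224 + 1.2532 + 0.2744 + 0.1376 + 0.0406 + 0 = 6.3608
Σ x·lx·mx = 18.427; T = 18.427/6.3608 = 2.89696…
r ≈ ln(R0)/T = ln(6.3608)/2.89696… = 0.63865… → 0.639

0.639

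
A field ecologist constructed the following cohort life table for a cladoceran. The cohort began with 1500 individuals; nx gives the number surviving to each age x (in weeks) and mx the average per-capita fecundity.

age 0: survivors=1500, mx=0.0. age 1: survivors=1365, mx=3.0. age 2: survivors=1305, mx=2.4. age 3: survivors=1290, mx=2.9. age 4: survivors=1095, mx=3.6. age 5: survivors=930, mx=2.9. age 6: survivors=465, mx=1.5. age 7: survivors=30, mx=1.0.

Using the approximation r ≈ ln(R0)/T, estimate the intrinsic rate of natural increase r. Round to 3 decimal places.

lx = nx/n0 = nx/1500: 1, 0.91, 0.87, 0.86, 0.73, 0.62, 0.31, 0.02
R0 = Σ lx·mx = 0 + 2.73 + 2.088 + 2.494 + 2.628 + 1.798 + 0.465 + 0.02 = 12.223
Σ x·lx·mx = 36.82; T = 36.82/12.223 = 3.01235…
r ≈ ln(R0)/T = ln(12.223)/3.01235… = 0.83102… → 0.831

0.831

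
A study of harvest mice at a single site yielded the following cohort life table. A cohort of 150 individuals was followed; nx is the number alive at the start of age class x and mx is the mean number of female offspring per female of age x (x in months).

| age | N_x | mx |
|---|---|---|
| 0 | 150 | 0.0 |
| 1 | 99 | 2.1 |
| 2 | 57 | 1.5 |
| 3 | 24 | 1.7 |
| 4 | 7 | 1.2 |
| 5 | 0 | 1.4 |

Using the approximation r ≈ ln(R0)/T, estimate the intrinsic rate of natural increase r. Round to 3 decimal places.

lx = nx/n0 = nx/150: 1, 0.66, 0.38, 0.16, 0.04667…, 0
R0 = Σ lx·mx = 0 + 1.386 + 0.57 + 0.272 + 0.056… + 0 = 2.284…
Σ x·lx·mx = 3.566…; T = 3.566…/2.284… = 1.5613…
r ≈ ln(R0)/T = ln(2.284…)/1.5613… = 0.529… → 0.529

0.529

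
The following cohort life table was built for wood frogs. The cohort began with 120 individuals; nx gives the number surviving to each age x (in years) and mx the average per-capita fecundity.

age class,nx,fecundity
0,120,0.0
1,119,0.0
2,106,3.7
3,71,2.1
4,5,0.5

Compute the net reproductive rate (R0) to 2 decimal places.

lx = nx/n0 = nx/120: 1, 0.99167…, 0.88333…, 0.59167…, 0.04167…
lx·mx by age: 0, 0, 3.268333…, 1.2425…, 0.020833…
R0 = Σ lx·mx = 4.531667… → 4.53

4.53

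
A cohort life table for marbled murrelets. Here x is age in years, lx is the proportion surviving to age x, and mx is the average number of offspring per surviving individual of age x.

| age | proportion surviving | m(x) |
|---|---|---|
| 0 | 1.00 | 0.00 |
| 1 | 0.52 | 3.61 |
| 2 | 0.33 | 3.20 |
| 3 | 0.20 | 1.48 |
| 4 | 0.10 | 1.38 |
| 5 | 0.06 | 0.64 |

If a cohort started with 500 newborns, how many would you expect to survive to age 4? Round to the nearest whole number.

Expected survivors = N0 · l_4 = 500 × 0.10 = 50 → 50

50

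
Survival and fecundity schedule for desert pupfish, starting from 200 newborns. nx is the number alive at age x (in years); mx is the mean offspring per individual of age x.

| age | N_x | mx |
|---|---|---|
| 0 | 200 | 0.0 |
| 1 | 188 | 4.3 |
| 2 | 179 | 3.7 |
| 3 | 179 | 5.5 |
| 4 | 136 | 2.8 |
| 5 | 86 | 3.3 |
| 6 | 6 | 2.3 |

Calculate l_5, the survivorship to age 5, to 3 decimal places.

0.430

l_5 = n_5/n_0 = 86/200 = 0.43 → 0.430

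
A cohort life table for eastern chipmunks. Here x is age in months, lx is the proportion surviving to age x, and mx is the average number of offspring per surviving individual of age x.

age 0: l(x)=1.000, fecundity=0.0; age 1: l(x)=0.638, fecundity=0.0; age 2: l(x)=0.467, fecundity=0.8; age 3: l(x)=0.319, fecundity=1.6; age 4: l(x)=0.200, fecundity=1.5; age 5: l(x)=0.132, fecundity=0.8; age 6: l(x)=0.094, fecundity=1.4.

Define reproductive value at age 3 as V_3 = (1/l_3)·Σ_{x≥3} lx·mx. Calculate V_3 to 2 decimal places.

3.28

lx·mx for x ≥ 3: 0.5104, 0.3, 0.1056, 0.1316 → sum = 1.0476
V_3 = 1.0476 / l_3 = 1.0476 / 0.319 = 3.284013… → 3.28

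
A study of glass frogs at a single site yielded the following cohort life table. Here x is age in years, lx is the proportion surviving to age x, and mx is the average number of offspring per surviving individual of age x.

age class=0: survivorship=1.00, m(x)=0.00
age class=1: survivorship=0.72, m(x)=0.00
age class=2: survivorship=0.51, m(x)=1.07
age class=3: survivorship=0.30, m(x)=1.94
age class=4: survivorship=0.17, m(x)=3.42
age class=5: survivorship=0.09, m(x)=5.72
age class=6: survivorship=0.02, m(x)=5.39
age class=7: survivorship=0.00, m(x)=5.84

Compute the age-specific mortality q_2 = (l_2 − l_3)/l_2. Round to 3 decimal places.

q_2 = (l_2 − l_3) / l_2 = (0.51 − 0.3) / 0.51
     = 0.21 / 0.51 = 0.411765… → 0.412

0.412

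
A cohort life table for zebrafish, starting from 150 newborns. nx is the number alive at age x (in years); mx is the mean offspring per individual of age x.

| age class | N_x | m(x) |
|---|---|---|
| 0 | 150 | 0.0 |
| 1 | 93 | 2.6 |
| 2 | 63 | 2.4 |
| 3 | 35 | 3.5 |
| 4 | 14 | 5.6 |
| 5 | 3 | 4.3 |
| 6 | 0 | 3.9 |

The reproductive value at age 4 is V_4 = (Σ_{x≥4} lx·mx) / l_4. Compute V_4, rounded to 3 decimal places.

6.521

lx = nx/n0 = nx/150: 1, 0.62, 0.42, 0.23333…, 0.09333…, 0.02, 0
lx·mx for x ≥ 4: 0.522667…, 0.086, 0 → sum = 0.608667…
V_4 = 0.608667… / l_4 = 0.608667… / 0.093333… = 6.521429… → 6.521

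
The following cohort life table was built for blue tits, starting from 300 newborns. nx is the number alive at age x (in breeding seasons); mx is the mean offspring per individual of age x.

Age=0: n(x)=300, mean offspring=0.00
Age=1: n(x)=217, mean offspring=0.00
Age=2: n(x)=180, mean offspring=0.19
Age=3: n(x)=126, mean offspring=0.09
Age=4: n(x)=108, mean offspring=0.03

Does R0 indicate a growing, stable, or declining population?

lx = nx/n0 = nx/300: 1, 0.72333…, 0.6, 0.42, 0.36
R0 = Σ lx·mx = 0 + 0 + 0.114 + 0.0378 + 0.0108 = 0.1626…
R0 < 1, so the population is declining.

declining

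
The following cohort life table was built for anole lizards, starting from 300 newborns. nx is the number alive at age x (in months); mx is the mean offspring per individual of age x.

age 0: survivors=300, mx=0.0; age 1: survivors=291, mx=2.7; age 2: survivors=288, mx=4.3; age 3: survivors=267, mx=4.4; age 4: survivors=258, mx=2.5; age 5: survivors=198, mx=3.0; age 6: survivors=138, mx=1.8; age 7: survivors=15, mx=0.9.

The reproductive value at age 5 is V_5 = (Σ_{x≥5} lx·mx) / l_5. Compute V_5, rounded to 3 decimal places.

4.323

lx = nx/n0 = nx/300: 1, 0.97, 0.96, 0.89, 0.86, 0.66, 0.46, 0.05
lx·mx for x ≥ 5: 1.98, 0.828, 0.045 → sum = 2.853
V_5 = 2.853 / l_5 = 2.853 / 0.66 = 4.322727… → 4.323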